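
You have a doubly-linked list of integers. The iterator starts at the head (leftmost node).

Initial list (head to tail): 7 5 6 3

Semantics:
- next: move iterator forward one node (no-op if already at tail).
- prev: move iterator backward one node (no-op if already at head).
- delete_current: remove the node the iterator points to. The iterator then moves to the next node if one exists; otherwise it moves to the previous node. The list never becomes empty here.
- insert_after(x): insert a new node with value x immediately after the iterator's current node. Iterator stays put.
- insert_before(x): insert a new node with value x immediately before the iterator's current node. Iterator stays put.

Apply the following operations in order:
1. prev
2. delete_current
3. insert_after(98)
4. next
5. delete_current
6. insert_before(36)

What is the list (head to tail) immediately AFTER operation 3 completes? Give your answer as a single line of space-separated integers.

After 1 (prev): list=[7, 5, 6, 3] cursor@7
After 2 (delete_current): list=[5, 6, 3] cursor@5
After 3 (insert_after(98)): list=[5, 98, 6, 3] cursor@5

Answer: 5 98 6 3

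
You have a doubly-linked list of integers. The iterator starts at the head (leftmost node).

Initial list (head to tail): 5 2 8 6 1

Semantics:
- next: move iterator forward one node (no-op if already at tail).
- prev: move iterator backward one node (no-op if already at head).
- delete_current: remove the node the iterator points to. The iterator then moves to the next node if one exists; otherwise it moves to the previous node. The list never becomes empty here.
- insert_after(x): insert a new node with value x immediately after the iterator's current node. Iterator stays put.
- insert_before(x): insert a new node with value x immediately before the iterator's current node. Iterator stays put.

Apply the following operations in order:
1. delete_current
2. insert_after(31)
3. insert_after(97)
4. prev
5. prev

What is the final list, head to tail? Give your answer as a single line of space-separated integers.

Answer: 2 97 31 8 6 1

Derivation:
After 1 (delete_current): list=[2, 8, 6, 1] cursor@2
After 2 (insert_after(31)): list=[2, 31, 8, 6, 1] cursor@2
After 3 (insert_after(97)): list=[2, 97, 31, 8, 6, 1] cursor@2
After 4 (prev): list=[2, 97, 31, 8, 6, 1] cursor@2
After 5 (prev): list=[2, 97, 31, 8, 6, 1] cursor@2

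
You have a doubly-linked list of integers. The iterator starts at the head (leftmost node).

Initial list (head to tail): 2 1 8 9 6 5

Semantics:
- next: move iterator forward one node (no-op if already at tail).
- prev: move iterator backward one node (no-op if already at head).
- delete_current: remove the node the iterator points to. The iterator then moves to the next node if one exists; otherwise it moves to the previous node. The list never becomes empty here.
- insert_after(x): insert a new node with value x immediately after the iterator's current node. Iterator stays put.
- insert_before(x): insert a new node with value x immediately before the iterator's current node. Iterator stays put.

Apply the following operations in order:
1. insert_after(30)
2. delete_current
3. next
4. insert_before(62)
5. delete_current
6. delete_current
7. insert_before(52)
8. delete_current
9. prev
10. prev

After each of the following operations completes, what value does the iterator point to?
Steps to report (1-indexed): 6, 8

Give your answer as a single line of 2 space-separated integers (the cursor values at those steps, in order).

After 1 (insert_after(30)): list=[2, 30, 1, 8, 9, 6, 5] cursor@2
After 2 (delete_current): list=[30, 1, 8, 9, 6, 5] cursor@30
After 3 (next): list=[30, 1, 8, 9, 6, 5] cursor@1
After 4 (insert_before(62)): list=[30, 62, 1, 8, 9, 6, 5] cursor@1
After 5 (delete_current): list=[30, 62, 8, 9, 6, 5] cursor@8
After 6 (delete_current): list=[30, 62, 9, 6, 5] cursor@9
After 7 (insert_before(52)): list=[30, 62, 52, 9, 6, 5] cursor@9
After 8 (delete_current): list=[30, 62, 52, 6, 5] cursor@6
After 9 (prev): list=[30, 62, 52, 6, 5] cursor@52
After 10 (prev): list=[30, 62, 52, 6, 5] cursor@62

Answer: 9 6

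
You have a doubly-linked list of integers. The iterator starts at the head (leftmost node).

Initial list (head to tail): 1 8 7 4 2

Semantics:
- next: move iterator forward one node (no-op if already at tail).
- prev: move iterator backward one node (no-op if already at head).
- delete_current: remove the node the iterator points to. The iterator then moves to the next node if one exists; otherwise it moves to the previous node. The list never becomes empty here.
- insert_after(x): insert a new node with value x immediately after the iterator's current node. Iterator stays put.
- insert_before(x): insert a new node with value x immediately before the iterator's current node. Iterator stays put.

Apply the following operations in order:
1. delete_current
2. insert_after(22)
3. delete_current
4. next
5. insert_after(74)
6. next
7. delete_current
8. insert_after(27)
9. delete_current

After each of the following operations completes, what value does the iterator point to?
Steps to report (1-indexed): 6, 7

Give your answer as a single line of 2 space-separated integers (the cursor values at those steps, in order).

After 1 (delete_current): list=[8, 7, 4, 2] cursor@8
After 2 (insert_after(22)): list=[8, 22, 7, 4, 2] cursor@8
After 3 (delete_current): list=[22, 7, 4, 2] cursor@22
After 4 (next): list=[22, 7, 4, 2] cursor@7
After 5 (insert_after(74)): list=[22, 7, 74, 4, 2] cursor@7
After 6 (next): list=[22, 7, 74, 4, 2] cursor@74
After 7 (delete_current): list=[22, 7, 4, 2] cursor@4
After 8 (insert_after(27)): list=[22, 7, 4, 27, 2] cursor@4
After 9 (delete_current): list=[22, 7, 27, 2] cursor@27

Answer: 74 4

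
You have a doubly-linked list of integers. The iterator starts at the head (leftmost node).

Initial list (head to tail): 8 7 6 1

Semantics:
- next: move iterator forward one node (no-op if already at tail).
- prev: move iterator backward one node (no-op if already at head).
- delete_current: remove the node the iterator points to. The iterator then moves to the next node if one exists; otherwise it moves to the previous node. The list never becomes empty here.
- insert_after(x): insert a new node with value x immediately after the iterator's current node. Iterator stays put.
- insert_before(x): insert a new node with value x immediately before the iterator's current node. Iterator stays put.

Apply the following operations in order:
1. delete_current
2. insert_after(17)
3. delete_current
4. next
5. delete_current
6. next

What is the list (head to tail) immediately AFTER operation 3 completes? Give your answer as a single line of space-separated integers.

Answer: 17 6 1

Derivation:
After 1 (delete_current): list=[7, 6, 1] cursor@7
After 2 (insert_after(17)): list=[7, 17, 6, 1] cursor@7
After 3 (delete_current): list=[17, 6, 1] cursor@17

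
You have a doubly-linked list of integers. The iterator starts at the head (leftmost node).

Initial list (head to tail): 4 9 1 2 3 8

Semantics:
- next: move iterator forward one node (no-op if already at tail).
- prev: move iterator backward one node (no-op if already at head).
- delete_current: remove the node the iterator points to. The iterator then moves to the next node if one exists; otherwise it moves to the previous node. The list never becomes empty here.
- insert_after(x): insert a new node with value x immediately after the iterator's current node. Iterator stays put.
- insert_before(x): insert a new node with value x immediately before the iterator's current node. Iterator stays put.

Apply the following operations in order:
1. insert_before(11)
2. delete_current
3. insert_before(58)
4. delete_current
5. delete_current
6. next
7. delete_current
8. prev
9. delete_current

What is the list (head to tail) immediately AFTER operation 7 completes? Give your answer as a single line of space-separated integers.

After 1 (insert_before(11)): list=[11, 4, 9, 1, 2, 3, 8] cursor@4
After 2 (delete_current): list=[11, 9, 1, 2, 3, 8] cursor@9
After 3 (insert_before(58)): list=[11, 58, 9, 1, 2, 3, 8] cursor@9
After 4 (delete_current): list=[11, 58, 1, 2, 3, 8] cursor@1
After 5 (delete_current): list=[11, 58, 2, 3, 8] cursor@2
After 6 (next): list=[11, 58, 2, 3, 8] cursor@3
After 7 (delete_current): list=[11, 58, 2, 8] cursor@8

Answer: 11 58 2 8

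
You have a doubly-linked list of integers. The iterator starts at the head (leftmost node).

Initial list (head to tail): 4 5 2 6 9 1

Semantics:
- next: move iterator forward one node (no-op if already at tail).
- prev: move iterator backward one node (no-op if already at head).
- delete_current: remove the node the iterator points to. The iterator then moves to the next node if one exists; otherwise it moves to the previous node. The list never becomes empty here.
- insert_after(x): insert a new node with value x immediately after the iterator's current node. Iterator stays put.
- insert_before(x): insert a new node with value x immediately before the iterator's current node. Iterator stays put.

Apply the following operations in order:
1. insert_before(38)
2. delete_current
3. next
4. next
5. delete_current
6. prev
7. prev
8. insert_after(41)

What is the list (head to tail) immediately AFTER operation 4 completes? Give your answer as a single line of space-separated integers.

Answer: 38 5 2 6 9 1

Derivation:
After 1 (insert_before(38)): list=[38, 4, 5, 2, 6, 9, 1] cursor@4
After 2 (delete_current): list=[38, 5, 2, 6, 9, 1] cursor@5
After 3 (next): list=[38, 5, 2, 6, 9, 1] cursor@2
After 4 (next): list=[38, 5, 2, 6, 9, 1] cursor@6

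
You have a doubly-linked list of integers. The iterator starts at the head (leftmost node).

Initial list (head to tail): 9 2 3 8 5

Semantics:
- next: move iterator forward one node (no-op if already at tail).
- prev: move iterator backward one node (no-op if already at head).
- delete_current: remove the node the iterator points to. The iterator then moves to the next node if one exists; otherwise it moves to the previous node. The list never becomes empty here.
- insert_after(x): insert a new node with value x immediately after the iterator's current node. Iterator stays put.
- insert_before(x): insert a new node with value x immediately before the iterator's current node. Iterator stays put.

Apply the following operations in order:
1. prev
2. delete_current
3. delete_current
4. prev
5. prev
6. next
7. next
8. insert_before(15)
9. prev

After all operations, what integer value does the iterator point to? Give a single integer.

Answer: 15

Derivation:
After 1 (prev): list=[9, 2, 3, 8, 5] cursor@9
After 2 (delete_current): list=[2, 3, 8, 5] cursor@2
After 3 (delete_current): list=[3, 8, 5] cursor@3
After 4 (prev): list=[3, 8, 5] cursor@3
After 5 (prev): list=[3, 8, 5] cursor@3
After 6 (next): list=[3, 8, 5] cursor@8
After 7 (next): list=[3, 8, 5] cursor@5
After 8 (insert_before(15)): list=[3, 8, 15, 5] cursor@5
After 9 (prev): list=[3, 8, 15, 5] cursor@15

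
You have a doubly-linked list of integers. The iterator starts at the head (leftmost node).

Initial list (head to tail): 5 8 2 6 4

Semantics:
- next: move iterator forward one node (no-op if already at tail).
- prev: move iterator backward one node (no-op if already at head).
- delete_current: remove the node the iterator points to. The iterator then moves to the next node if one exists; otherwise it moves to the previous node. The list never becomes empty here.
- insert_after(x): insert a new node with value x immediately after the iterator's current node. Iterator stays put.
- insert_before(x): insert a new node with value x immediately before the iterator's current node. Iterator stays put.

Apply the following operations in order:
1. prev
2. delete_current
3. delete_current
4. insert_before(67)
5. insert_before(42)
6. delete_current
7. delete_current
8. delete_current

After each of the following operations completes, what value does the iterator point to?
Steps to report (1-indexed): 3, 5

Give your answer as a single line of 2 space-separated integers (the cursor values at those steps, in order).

Answer: 2 2

Derivation:
After 1 (prev): list=[5, 8, 2, 6, 4] cursor@5
After 2 (delete_current): list=[8, 2, 6, 4] cursor@8
After 3 (delete_current): list=[2, 6, 4] cursor@2
After 4 (insert_before(67)): list=[67, 2, 6, 4] cursor@2
After 5 (insert_before(42)): list=[67, 42, 2, 6, 4] cursor@2
After 6 (delete_current): list=[67, 42, 6, 4] cursor@6
After 7 (delete_current): list=[67, 42, 4] cursor@4
After 8 (delete_current): list=[67, 42] cursor@42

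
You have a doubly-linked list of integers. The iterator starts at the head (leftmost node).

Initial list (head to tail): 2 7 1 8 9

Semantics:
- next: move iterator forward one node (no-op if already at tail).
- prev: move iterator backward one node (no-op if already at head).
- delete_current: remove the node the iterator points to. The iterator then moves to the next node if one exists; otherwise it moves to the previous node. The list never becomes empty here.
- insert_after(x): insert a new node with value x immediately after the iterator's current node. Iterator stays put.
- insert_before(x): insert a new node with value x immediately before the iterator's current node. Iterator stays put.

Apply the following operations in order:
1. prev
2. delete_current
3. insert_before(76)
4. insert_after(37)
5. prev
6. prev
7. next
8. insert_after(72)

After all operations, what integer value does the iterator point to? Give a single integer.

Answer: 7

Derivation:
After 1 (prev): list=[2, 7, 1, 8, 9] cursor@2
After 2 (delete_current): list=[7, 1, 8, 9] cursor@7
After 3 (insert_before(76)): list=[76, 7, 1, 8, 9] cursor@7
After 4 (insert_after(37)): list=[76, 7, 37, 1, 8, 9] cursor@7
After 5 (prev): list=[76, 7, 37, 1, 8, 9] cursor@76
After 6 (prev): list=[76, 7, 37, 1, 8, 9] cursor@76
After 7 (next): list=[76, 7, 37, 1, 8, 9] cursor@7
After 8 (insert_after(72)): list=[76, 7, 72, 37, 1, 8, 9] cursor@7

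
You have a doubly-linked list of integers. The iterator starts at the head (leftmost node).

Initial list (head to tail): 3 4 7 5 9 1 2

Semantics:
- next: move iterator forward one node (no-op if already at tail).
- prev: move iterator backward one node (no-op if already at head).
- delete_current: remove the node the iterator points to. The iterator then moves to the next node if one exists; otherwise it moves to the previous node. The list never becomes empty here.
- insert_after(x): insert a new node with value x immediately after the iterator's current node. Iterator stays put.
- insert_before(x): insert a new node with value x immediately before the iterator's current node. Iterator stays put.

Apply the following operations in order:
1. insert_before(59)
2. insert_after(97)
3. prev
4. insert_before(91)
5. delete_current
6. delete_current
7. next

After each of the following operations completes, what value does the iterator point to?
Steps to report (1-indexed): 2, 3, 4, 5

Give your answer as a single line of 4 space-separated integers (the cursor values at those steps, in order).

After 1 (insert_before(59)): list=[59, 3, 4, 7, 5, 9, 1, 2] cursor@3
After 2 (insert_after(97)): list=[59, 3, 97, 4, 7, 5, 9, 1, 2] cursor@3
After 3 (prev): list=[59, 3, 97, 4, 7, 5, 9, 1, 2] cursor@59
After 4 (insert_before(91)): list=[91, 59, 3, 97, 4, 7, 5, 9, 1, 2] cursor@59
After 5 (delete_current): list=[91, 3, 97, 4, 7, 5, 9, 1, 2] cursor@3
After 6 (delete_current): list=[91, 97, 4, 7, 5, 9, 1, 2] cursor@97
After 7 (next): list=[91, 97, 4, 7, 5, 9, 1, 2] cursor@4

Answer: 3 59 59 3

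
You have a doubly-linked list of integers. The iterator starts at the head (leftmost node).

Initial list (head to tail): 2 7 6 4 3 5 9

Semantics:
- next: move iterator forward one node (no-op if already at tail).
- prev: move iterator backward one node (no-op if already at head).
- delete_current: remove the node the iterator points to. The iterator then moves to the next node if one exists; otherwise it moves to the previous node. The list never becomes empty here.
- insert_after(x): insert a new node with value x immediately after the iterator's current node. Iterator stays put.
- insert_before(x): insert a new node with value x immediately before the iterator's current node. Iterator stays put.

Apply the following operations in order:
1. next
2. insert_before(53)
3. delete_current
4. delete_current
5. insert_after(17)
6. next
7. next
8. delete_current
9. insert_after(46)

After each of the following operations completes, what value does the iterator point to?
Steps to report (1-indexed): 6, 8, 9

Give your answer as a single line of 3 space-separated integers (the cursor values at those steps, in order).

After 1 (next): list=[2, 7, 6, 4, 3, 5, 9] cursor@7
After 2 (insert_before(53)): list=[2, 53, 7, 6, 4, 3, 5, 9] cursor@7
After 3 (delete_current): list=[2, 53, 6, 4, 3, 5, 9] cursor@6
After 4 (delete_current): list=[2, 53, 4, 3, 5, 9] cursor@4
After 5 (insert_after(17)): list=[2, 53, 4, 17, 3, 5, 9] cursor@4
After 6 (next): list=[2, 53, 4, 17, 3, 5, 9] cursor@17
After 7 (next): list=[2, 53, 4, 17, 3, 5, 9] cursor@3
After 8 (delete_current): list=[2, 53, 4, 17, 5, 9] cursor@5
After 9 (insert_after(46)): list=[2, 53, 4, 17, 5, 46, 9] cursor@5

Answer: 17 5 5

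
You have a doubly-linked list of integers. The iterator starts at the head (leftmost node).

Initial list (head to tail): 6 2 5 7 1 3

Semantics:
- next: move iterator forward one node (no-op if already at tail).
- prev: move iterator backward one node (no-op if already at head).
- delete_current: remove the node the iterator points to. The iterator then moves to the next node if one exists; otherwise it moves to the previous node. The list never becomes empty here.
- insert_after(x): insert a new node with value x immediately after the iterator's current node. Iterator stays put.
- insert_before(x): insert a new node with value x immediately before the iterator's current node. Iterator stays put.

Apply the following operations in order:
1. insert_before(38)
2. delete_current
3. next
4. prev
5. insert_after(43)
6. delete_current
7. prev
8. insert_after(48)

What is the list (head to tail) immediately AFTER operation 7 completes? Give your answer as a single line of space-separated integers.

After 1 (insert_before(38)): list=[38, 6, 2, 5, 7, 1, 3] cursor@6
After 2 (delete_current): list=[38, 2, 5, 7, 1, 3] cursor@2
After 3 (next): list=[38, 2, 5, 7, 1, 3] cursor@5
After 4 (prev): list=[38, 2, 5, 7, 1, 3] cursor@2
After 5 (insert_after(43)): list=[38, 2, 43, 5, 7, 1, 3] cursor@2
After 6 (delete_current): list=[38, 43, 5, 7, 1, 3] cursor@43
After 7 (prev): list=[38, 43, 5, 7, 1, 3] cursor@38

Answer: 38 43 5 7 1 3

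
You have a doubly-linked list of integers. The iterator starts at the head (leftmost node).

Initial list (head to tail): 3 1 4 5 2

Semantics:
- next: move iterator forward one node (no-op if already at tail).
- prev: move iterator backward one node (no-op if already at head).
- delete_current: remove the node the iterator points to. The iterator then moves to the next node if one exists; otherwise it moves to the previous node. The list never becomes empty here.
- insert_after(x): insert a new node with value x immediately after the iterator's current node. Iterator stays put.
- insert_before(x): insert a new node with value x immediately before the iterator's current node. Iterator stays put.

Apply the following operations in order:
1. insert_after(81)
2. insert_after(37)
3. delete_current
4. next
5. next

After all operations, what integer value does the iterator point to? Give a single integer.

After 1 (insert_after(81)): list=[3, 81, 1, 4, 5, 2] cursor@3
After 2 (insert_after(37)): list=[3, 37, 81, 1, 4, 5, 2] cursor@3
After 3 (delete_current): list=[37, 81, 1, 4, 5, 2] cursor@37
After 4 (next): list=[37, 81, 1, 4, 5, 2] cursor@81
After 5 (next): list=[37, 81, 1, 4, 5, 2] cursor@1

Answer: 1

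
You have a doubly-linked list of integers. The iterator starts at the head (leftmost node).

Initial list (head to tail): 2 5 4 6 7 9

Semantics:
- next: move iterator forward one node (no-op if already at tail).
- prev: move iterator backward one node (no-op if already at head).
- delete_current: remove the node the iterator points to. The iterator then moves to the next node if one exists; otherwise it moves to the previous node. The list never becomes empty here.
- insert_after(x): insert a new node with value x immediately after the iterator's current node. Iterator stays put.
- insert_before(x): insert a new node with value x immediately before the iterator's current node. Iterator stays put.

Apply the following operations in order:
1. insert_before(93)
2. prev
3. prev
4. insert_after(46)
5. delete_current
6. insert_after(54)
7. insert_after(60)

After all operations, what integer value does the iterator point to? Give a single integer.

After 1 (insert_before(93)): list=[93, 2, 5, 4, 6, 7, 9] cursor@2
After 2 (prev): list=[93, 2, 5, 4, 6, 7, 9] cursor@93
After 3 (prev): list=[93, 2, 5, 4, 6, 7, 9] cursor@93
After 4 (insert_after(46)): list=[93, 46, 2, 5, 4, 6, 7, 9] cursor@93
After 5 (delete_current): list=[46, 2, 5, 4, 6, 7, 9] cursor@46
After 6 (insert_after(54)): list=[46, 54, 2, 5, 4, 6, 7, 9] cursor@46
After 7 (insert_after(60)): list=[46, 60, 54, 2, 5, 4, 6, 7, 9] cursor@46

Answer: 46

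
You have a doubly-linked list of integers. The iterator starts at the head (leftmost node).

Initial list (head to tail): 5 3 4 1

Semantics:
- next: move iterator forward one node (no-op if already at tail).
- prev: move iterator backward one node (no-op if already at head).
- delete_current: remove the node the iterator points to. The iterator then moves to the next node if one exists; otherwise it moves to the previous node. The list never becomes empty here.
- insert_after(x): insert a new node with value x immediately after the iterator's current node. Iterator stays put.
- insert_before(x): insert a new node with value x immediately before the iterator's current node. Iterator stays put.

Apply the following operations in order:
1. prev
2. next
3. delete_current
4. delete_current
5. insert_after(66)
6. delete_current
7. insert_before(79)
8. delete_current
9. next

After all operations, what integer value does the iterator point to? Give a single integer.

After 1 (prev): list=[5, 3, 4, 1] cursor@5
After 2 (next): list=[5, 3, 4, 1] cursor@3
After 3 (delete_current): list=[5, 4, 1] cursor@4
After 4 (delete_current): list=[5, 1] cursor@1
After 5 (insert_after(66)): list=[5, 1, 66] cursor@1
After 6 (delete_current): list=[5, 66] cursor@66
After 7 (insert_before(79)): list=[5, 79, 66] cursor@66
After 8 (delete_current): list=[5, 79] cursor@79
After 9 (next): list=[5, 79] cursor@79

Answer: 79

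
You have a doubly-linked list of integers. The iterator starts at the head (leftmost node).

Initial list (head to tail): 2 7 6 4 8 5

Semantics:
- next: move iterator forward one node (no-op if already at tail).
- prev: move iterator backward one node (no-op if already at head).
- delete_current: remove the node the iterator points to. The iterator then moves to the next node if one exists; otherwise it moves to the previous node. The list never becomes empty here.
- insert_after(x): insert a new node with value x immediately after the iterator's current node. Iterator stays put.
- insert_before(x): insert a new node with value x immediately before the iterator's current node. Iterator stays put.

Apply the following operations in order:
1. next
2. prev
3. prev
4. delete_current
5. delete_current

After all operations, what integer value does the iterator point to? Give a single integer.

After 1 (next): list=[2, 7, 6, 4, 8, 5] cursor@7
After 2 (prev): list=[2, 7, 6, 4, 8, 5] cursor@2
After 3 (prev): list=[2, 7, 6, 4, 8, 5] cursor@2
After 4 (delete_current): list=[7, 6, 4, 8, 5] cursor@7
After 5 (delete_current): list=[6, 4, 8, 5] cursor@6

Answer: 6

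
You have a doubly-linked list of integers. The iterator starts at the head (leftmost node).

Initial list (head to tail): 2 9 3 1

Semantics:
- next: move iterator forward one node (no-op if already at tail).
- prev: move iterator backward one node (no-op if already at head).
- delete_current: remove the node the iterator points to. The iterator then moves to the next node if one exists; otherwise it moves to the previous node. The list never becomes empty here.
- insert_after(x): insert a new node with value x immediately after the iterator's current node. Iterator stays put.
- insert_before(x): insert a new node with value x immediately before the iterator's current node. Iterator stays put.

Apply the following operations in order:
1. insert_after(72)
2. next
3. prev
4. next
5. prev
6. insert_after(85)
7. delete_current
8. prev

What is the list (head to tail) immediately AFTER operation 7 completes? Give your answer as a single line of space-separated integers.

Answer: 85 72 9 3 1

Derivation:
After 1 (insert_after(72)): list=[2, 72, 9, 3, 1] cursor@2
After 2 (next): list=[2, 72, 9, 3, 1] cursor@72
After 3 (prev): list=[2, 72, 9, 3, 1] cursor@2
After 4 (next): list=[2, 72, 9, 3, 1] cursor@72
After 5 (prev): list=[2, 72, 9, 3, 1] cursor@2
After 6 (insert_after(85)): list=[2, 85, 72, 9, 3, 1] cursor@2
After 7 (delete_current): list=[85, 72, 9, 3, 1] cursor@85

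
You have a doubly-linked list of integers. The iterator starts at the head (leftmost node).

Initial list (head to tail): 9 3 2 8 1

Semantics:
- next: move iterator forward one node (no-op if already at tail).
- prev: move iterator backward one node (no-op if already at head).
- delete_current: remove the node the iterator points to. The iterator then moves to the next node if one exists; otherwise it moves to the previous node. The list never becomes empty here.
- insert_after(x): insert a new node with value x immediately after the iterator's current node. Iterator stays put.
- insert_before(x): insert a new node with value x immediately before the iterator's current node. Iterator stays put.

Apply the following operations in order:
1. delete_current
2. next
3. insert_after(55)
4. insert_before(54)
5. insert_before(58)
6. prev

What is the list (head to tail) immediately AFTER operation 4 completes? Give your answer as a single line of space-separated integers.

After 1 (delete_current): list=[3, 2, 8, 1] cursor@3
After 2 (next): list=[3, 2, 8, 1] cursor@2
After 3 (insert_after(55)): list=[3, 2, 55, 8, 1] cursor@2
After 4 (insert_before(54)): list=[3, 54, 2, 55, 8, 1] cursor@2

Answer: 3 54 2 55 8 1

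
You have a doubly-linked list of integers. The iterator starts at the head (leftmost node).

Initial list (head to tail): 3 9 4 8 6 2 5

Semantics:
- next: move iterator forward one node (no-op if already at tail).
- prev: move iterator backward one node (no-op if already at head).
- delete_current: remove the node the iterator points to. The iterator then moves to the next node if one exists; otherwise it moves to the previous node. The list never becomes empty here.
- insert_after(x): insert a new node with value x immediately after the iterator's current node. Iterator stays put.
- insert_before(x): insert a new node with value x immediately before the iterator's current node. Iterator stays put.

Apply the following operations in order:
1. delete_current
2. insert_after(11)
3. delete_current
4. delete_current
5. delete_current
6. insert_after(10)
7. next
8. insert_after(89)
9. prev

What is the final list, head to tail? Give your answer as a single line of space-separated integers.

Answer: 8 10 89 6 2 5

Derivation:
After 1 (delete_current): list=[9, 4, 8, 6, 2, 5] cursor@9
After 2 (insert_after(11)): list=[9, 11, 4, 8, 6, 2, 5] cursor@9
After 3 (delete_current): list=[11, 4, 8, 6, 2, 5] cursor@11
After 4 (delete_current): list=[4, 8, 6, 2, 5] cursor@4
After 5 (delete_current): list=[8, 6, 2, 5] cursor@8
After 6 (insert_after(10)): list=[8, 10, 6, 2, 5] cursor@8
After 7 (next): list=[8, 10, 6, 2, 5] cursor@10
After 8 (insert_after(89)): list=[8, 10, 89, 6, 2, 5] cursor@10
After 9 (prev): list=[8, 10, 89, 6, 2, 5] cursor@8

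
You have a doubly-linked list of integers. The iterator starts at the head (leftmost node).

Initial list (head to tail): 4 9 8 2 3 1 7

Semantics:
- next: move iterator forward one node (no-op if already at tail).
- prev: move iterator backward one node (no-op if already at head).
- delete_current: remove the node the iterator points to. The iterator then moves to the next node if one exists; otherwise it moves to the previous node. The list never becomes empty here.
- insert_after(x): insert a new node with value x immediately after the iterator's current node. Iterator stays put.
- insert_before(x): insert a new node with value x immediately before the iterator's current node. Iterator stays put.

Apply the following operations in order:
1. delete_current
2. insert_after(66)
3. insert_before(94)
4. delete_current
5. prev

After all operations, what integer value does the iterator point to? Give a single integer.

Answer: 94

Derivation:
After 1 (delete_current): list=[9, 8, 2, 3, 1, 7] cursor@9
After 2 (insert_after(66)): list=[9, 66, 8, 2, 3, 1, 7] cursor@9
After 3 (insert_before(94)): list=[94, 9, 66, 8, 2, 3, 1, 7] cursor@9
After 4 (delete_current): list=[94, 66, 8, 2, 3, 1, 7] cursor@66
After 5 (prev): list=[94, 66, 8, 2, 3, 1, 7] cursor@94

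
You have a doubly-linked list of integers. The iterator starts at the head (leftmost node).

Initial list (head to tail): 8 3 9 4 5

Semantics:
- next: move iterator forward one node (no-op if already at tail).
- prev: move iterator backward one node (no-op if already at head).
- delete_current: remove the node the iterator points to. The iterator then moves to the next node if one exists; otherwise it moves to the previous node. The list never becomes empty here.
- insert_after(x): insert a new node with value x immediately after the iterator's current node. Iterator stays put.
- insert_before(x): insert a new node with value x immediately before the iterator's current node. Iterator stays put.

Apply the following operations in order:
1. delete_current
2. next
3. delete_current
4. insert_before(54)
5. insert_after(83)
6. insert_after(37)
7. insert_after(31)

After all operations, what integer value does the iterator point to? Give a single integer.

Answer: 4

Derivation:
After 1 (delete_current): list=[3, 9, 4, 5] cursor@3
After 2 (next): list=[3, 9, 4, 5] cursor@9
After 3 (delete_current): list=[3, 4, 5] cursor@4
After 4 (insert_before(54)): list=[3, 54, 4, 5] cursor@4
After 5 (insert_after(83)): list=[3, 54, 4, 83, 5] cursor@4
After 6 (insert_after(37)): list=[3, 54, 4, 37, 83, 5] cursor@4
After 7 (insert_after(31)): list=[3, 54, 4, 31, 37, 83, 5] cursor@4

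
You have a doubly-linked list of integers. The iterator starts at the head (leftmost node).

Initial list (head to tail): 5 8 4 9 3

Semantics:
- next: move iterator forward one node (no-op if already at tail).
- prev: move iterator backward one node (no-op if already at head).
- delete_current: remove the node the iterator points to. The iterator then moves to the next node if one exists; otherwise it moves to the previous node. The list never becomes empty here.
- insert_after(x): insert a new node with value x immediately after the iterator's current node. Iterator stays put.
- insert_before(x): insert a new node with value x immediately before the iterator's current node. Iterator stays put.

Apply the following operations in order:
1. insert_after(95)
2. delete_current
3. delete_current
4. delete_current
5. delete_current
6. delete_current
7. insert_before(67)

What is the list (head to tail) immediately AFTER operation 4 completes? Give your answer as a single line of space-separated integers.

After 1 (insert_after(95)): list=[5, 95, 8, 4, 9, 3] cursor@5
After 2 (delete_current): list=[95, 8, 4, 9, 3] cursor@95
After 3 (delete_current): list=[8, 4, 9, 3] cursor@8
After 4 (delete_current): list=[4, 9, 3] cursor@4

Answer: 4 9 3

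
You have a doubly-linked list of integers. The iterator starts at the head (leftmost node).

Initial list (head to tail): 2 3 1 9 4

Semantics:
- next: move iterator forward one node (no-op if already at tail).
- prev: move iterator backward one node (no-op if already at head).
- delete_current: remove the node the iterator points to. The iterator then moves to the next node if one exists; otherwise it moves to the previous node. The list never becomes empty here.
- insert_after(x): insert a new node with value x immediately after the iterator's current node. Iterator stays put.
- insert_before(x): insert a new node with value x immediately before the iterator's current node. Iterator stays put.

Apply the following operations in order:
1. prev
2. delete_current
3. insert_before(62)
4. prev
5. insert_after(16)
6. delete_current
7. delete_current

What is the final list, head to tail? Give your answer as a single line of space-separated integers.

Answer: 3 1 9 4

Derivation:
After 1 (prev): list=[2, 3, 1, 9, 4] cursor@2
After 2 (delete_current): list=[3, 1, 9, 4] cursor@3
After 3 (insert_before(62)): list=[62, 3, 1, 9, 4] cursor@3
After 4 (prev): list=[62, 3, 1, 9, 4] cursor@62
After 5 (insert_after(16)): list=[62, 16, 3, 1, 9, 4] cursor@62
After 6 (delete_current): list=[16, 3, 1, 9, 4] cursor@16
After 7 (delete_current): list=[3, 1, 9, 4] cursor@3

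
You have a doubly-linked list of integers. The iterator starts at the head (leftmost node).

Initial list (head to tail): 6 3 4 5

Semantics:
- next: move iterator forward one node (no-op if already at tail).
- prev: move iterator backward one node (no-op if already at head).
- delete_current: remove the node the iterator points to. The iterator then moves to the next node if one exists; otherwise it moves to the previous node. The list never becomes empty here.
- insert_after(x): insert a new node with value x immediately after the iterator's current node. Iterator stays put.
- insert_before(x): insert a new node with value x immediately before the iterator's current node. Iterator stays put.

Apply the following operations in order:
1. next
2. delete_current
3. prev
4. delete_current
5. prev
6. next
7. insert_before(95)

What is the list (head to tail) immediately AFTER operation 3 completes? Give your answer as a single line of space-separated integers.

Answer: 6 4 5

Derivation:
After 1 (next): list=[6, 3, 4, 5] cursor@3
After 2 (delete_current): list=[6, 4, 5] cursor@4
After 3 (prev): list=[6, 4, 5] cursor@6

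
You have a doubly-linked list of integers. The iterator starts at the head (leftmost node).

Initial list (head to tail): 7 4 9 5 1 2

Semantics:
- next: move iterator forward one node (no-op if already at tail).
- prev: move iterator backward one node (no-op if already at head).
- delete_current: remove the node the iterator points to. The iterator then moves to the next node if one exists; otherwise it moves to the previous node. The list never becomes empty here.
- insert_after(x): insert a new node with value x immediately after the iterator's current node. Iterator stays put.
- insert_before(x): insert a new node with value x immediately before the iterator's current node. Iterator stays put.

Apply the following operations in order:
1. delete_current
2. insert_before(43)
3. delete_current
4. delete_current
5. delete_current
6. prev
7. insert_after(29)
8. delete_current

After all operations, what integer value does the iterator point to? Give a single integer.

After 1 (delete_current): list=[4, 9, 5, 1, 2] cursor@4
After 2 (insert_before(43)): list=[43, 4, 9, 5, 1, 2] cursor@4
After 3 (delete_current): list=[43, 9, 5, 1, 2] cursor@9
After 4 (delete_current): list=[43, 5, 1, 2] cursor@5
After 5 (delete_current): list=[43, 1, 2] cursor@1
After 6 (prev): list=[43, 1, 2] cursor@43
After 7 (insert_after(29)): list=[43, 29, 1, 2] cursor@43
After 8 (delete_current): list=[29, 1, 2] cursor@29

Answer: 29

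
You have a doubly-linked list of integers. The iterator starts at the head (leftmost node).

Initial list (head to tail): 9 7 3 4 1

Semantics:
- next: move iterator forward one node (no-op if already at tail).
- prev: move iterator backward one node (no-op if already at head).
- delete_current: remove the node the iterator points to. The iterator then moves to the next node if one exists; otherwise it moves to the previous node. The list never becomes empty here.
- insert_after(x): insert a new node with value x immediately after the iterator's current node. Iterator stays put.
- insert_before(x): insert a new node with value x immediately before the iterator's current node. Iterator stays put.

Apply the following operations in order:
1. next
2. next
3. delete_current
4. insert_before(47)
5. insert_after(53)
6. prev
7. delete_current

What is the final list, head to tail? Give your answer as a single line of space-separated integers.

After 1 (next): list=[9, 7, 3, 4, 1] cursor@7
After 2 (next): list=[9, 7, 3, 4, 1] cursor@3
After 3 (delete_current): list=[9, 7, 4, 1] cursor@4
After 4 (insert_before(47)): list=[9, 7, 47, 4, 1] cursor@4
After 5 (insert_after(53)): list=[9, 7, 47, 4, 53, 1] cursor@4
After 6 (prev): list=[9, 7, 47, 4, 53, 1] cursor@47
After 7 (delete_current): list=[9, 7, 4, 53, 1] cursor@4

Answer: 9 7 4 53 1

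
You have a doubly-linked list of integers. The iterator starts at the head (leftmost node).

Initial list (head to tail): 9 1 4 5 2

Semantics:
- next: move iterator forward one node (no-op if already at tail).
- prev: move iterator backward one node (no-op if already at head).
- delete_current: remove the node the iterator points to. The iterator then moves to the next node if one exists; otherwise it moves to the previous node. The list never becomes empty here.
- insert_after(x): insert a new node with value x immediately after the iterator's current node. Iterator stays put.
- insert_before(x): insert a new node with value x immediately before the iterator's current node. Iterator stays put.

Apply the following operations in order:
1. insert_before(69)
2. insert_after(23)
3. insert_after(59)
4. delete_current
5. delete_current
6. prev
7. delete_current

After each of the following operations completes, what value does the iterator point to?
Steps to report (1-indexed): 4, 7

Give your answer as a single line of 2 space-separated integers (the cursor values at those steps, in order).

After 1 (insert_before(69)): list=[69, 9, 1, 4, 5, 2] cursor@9
After 2 (insert_after(23)): list=[69, 9, 23, 1, 4, 5, 2] cursor@9
After 3 (insert_after(59)): list=[69, 9, 59, 23, 1, 4, 5, 2] cursor@9
After 4 (delete_current): list=[69, 59, 23, 1, 4, 5, 2] cursor@59
After 5 (delete_current): list=[69, 23, 1, 4, 5, 2] cursor@23
After 6 (prev): list=[69, 23, 1, 4, 5, 2] cursor@69
After 7 (delete_current): list=[23, 1, 4, 5, 2] cursor@23

Answer: 59 23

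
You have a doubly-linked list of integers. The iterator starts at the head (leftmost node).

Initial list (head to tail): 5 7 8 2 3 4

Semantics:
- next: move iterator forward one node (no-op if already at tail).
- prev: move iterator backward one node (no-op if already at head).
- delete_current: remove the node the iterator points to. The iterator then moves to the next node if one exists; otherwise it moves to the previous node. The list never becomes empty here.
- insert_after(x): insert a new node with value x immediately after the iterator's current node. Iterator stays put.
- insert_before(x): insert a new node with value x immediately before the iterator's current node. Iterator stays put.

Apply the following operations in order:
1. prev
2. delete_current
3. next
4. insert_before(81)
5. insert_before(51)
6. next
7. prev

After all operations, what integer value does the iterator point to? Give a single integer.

After 1 (prev): list=[5, 7, 8, 2, 3, 4] cursor@5
After 2 (delete_current): list=[7, 8, 2, 3, 4] cursor@7
After 3 (next): list=[7, 8, 2, 3, 4] cursor@8
After 4 (insert_before(81)): list=[7, 81, 8, 2, 3, 4] cursor@8
After 5 (insert_before(51)): list=[7, 81, 51, 8, 2, 3, 4] cursor@8
After 6 (next): list=[7, 81, 51, 8, 2, 3, 4] cursor@2
After 7 (prev): list=[7, 81, 51, 8, 2, 3, 4] cursor@8

Answer: 8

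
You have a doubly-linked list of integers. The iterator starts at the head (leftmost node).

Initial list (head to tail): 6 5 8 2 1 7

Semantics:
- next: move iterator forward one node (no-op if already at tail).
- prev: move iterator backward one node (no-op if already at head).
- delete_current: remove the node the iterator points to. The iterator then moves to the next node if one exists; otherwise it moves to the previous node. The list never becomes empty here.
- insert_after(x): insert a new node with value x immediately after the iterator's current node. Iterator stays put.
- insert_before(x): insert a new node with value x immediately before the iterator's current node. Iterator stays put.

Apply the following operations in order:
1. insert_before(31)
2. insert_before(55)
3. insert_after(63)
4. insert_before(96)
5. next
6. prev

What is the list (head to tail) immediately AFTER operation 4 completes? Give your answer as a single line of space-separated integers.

After 1 (insert_before(31)): list=[31, 6, 5, 8, 2, 1, 7] cursor@6
After 2 (insert_before(55)): list=[31, 55, 6, 5, 8, 2, 1, 7] cursor@6
After 3 (insert_after(63)): list=[31, 55, 6, 63, 5, 8, 2, 1, 7] cursor@6
After 4 (insert_before(96)): list=[31, 55, 96, 6, 63, 5, 8, 2, 1, 7] cursor@6

Answer: 31 55 96 6 63 5 8 2 1 7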